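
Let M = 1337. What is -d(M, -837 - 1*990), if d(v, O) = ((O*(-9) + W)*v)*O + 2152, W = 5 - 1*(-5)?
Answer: 40189724495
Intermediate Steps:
W = 10 (W = 5 + 5 = 10)
d(v, O) = 2152 + O*v*(10 - 9*O) (d(v, O) = ((O*(-9) + 10)*v)*O + 2152 = ((-9*O + 10)*v)*O + 2152 = ((10 - 9*O)*v)*O + 2152 = (v*(10 - 9*O))*O + 2152 = O*v*(10 - 9*O) + 2152 = 2152 + O*v*(10 - 9*O))
-d(M, -837 - 1*990) = -(2152 - 9*1337*(-837 - 1*990)² + 10*(-837 - 1*990)*1337) = -(2152 - 9*1337*(-837 - 990)² + 10*(-837 - 990)*1337) = -(2152 - 9*1337*(-1827)² + 10*(-1827)*1337) = -(2152 - 9*1337*3337929 - 24426990) = -(2152 - 40165299657 - 24426990) = -1*(-40189724495) = 40189724495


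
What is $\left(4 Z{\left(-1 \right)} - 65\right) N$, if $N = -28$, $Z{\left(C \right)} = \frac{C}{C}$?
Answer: $1708$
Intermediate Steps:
$Z{\left(C \right)} = 1$
$\left(4 Z{\left(-1 \right)} - 65\right) N = \left(4 \cdot 1 - 65\right) \left(-28\right) = \left(4 - 65\right) \left(-28\right) = \left(-61\right) \left(-28\right) = 1708$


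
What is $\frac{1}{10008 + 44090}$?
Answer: $\frac{1}{54098} \approx 1.8485 \cdot 10^{-5}$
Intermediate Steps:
$\frac{1}{10008 + 44090} = \frac{1}{54098}$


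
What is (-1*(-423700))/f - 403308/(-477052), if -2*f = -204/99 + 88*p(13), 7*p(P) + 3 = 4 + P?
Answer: -166725781881/34228481 ≈ -4871.0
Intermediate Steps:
p(P) = 1/7 + P/7 (p(P) = -3/7 + (4 + P)/7 = -3/7 + (4/7 + P/7) = 1/7 + P/7)
f = -2870/33 (f = -(-204/99 + 88*(1/7 + (1/7)*13))/2 = -(-204*1/99 + 88*(1/7 + 13/7))/2 = -(-68/33 + 88*2)/2 = -(-68/33 + 176)/2 = -1/2*5740/33 = -2870/33 ≈ -86.970)
(-1*(-423700))/f - 403308/(-477052) = (-1*(-423700))/(-2870/33) - 403308/(-477052) = 423700*(-33/2870) - 403308*(-1/477052) = -1398210/287 + 100827/119263 = -166725781881/34228481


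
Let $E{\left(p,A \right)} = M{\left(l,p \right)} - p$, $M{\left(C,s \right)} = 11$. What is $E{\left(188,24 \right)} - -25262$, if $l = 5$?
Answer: $25085$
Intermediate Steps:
$E{\left(p,A \right)} = 11 - p$
$E{\left(188,24 \right)} - -25262 = \left(11 - 188\right) - -25262 = \left(11 - 188\right) + 25262 = -177 + 25262 = 25085$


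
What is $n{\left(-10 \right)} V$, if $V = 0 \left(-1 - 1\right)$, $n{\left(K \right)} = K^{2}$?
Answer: $0$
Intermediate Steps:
$V = 0$ ($V = 0 \left(-2\right) = 0$)
$n{\left(-10 \right)} V = \left(-10\right)^{2} \cdot 0 = 100 \cdot 0 = 0$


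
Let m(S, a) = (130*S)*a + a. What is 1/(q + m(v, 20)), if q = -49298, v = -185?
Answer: -1/530278 ≈ -1.8858e-6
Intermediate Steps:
m(S, a) = a + 130*S*a (m(S, a) = 130*S*a + a = a + 130*S*a)
1/(q + m(v, 20)) = 1/(-49298 + 20*(1 + 130*(-185))) = 1/(-49298 + 20*(1 - 24050)) = 1/(-49298 + 20*(-24049)) = 1/(-49298 - 480980) = 1/(-530278) = -1/530278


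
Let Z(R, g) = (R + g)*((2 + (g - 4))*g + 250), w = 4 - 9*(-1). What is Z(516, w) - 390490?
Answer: -182593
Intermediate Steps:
w = 13 (w = 4 - 9*(-1) = 4 + 9 = 13)
Z(R, g) = (250 + g*(-2 + g))*(R + g) (Z(R, g) = (R + g)*((2 + (-4 + g))*g + 250) = (R + g)*((-2 + g)*g + 250) = (R + g)*(g*(-2 + g) + 250) = (R + g)*(250 + g*(-2 + g)) = (250 + g*(-2 + g))*(R + g))
Z(516, w) - 390490 = (13³ - 2*13² + 250*516 + 250*13 + 516*13² - 2*516*13) - 390490 = (2197 - 2*169 + 129000 + 3250 + 516*169 - 13416) - 390490 = (2197 - 338 + 129000 + 3250 + 87204 - 13416) - 390490 = 207897 - 390490 = -182593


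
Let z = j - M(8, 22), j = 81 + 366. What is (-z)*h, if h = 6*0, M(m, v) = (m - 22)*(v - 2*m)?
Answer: 0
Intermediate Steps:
j = 447
M(m, v) = (-22 + m)*(v - 2*m)
z = 531 (z = 447 - (-22*22 - 2*8**2 + 44*8 + 8*22) = 447 - (-484 - 2*64 + 352 + 176) = 447 - (-484 - 128 + 352 + 176) = 447 - 1*(-84) = 447 + 84 = 531)
h = 0
(-z)*h = -1*531*0 = -531*0 = 0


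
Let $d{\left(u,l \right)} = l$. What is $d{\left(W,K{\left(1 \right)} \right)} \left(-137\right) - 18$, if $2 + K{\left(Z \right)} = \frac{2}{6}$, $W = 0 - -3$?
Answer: $\frac{631}{3} \approx 210.33$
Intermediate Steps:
$W = 3$ ($W = 0 + 3 = 3$)
$K{\left(Z \right)} = - \frac{5}{3}$ ($K{\left(Z \right)} = -2 + \frac{2}{6} = -2 + 2 \cdot \frac{1}{6} = -2 + \frac{1}{3} = - \frac{5}{3}$)
$d{\left(W,K{\left(1 \right)} \right)} \left(-137\right) - 18 = \left(- \frac{5}{3}\right) \left(-137\right) - 18 = \frac{685}{3} - 18 = \frac{631}{3}$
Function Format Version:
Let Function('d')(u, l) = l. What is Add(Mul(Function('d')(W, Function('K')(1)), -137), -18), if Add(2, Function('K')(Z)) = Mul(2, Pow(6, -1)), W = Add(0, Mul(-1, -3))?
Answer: Rational(631, 3) ≈ 210.33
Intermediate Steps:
W = 3 (W = Add(0, 3) = 3)
Function('K')(Z) = Rational(-5, 3) (Function('K')(Z) = Add(-2, Mul(2, Pow(6, -1))) = Add(-2, Mul(2, Rational(1, 6))) = Add(-2, Rational(1, 3)) = Rational(-5, 3))
Add(Mul(Function('d')(W, Function('K')(1)), -137), -18) = Add(Mul(Rational(-5, 3), -137), -18) = Add(Rational(685, 3), -18) = Rational(631, 3)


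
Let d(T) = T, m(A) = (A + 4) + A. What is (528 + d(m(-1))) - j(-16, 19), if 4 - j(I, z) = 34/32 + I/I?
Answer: 8449/16 ≈ 528.06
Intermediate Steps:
m(A) = 4 + 2*A (m(A) = (4 + A) + A = 4 + 2*A)
j(I, z) = 31/16 (j(I, z) = 4 - (34/32 + I/I) = 4 - (34*(1/32) + 1) = 4 - (17/16 + 1) = 4 - 1*33/16 = 4 - 33/16 = 31/16)
(528 + d(m(-1))) - j(-16, 19) = (528 + (4 + 2*(-1))) - 1*31/16 = (528 + (4 - 2)) - 31/16 = (528 + 2) - 31/16 = 530 - 31/16 = 8449/16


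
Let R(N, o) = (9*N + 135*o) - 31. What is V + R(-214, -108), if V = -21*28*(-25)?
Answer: -1837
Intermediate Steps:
R(N, o) = -31 + 9*N + 135*o
V = 14700 (V = -588*(-25) = 14700)
V + R(-214, -108) = 14700 + (-31 + 9*(-214) + 135*(-108)) = 14700 + (-31 - 1926 - 14580) = 14700 - 16537 = -1837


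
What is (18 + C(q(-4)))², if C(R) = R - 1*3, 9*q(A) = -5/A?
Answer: 297025/1296 ≈ 229.19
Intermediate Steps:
q(A) = -5/(9*A) (q(A) = (-5/A)/9 = -5/(9*A))
C(R) = -3 + R (C(R) = R - 3 = -3 + R)
(18 + C(q(-4)))² = (18 + (-3 - 5/9/(-4)))² = (18 + (-3 - 5/9*(-¼)))² = (18 + (-3 + 5/36))² = (18 - 103/36)² = (545/36)² = 297025/1296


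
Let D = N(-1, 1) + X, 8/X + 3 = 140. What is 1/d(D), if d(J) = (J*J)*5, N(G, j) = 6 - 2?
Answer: 18769/1545680 ≈ 0.012143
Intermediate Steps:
X = 8/137 (X = 8/(-3 + 140) = 8/137 ≈ 0.058394)
N(G, j) = 4
D = 556/137 (D = 4 + 8/137 = 556/137 ≈ 4.0584)
d(J) = 5*J² (d(J) = J²*5 = 5*J²)
1/d(D) = 1/(5*(556/137)²) = 1/(5*(309136/18769)) = 1/(1545680/18769) = 18769/1545680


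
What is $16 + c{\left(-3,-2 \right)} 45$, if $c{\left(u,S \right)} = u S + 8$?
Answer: $646$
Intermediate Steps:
$c{\left(u,S \right)} = 8 + S u$ ($c{\left(u,S \right)} = S u + 8 = 8 + S u$)
$16 + c{\left(-3,-2 \right)} 45 = 16 + \left(8 - -6\right) 45 = 16 + \left(8 + 6\right) 45 = 16 + 14 \cdot 45 = 16 + 630 = 646$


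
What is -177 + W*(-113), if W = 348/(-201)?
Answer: 1249/67 ≈ 18.642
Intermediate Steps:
W = -116/67 (W = 348*(-1/201) = -116/67 ≈ -1.7313)
-177 + W*(-113) = -177 - 116/67*(-113) = -177 + 13108/67 = 1249/67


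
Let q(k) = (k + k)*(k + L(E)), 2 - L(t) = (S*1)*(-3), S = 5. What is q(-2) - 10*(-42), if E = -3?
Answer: 360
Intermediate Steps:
L(t) = 17 (L(t) = 2 - 5*1*(-3) = 2 - 5*(-3) = 2 - 1*(-15) = 2 + 15 = 17)
q(k) = 2*k*(17 + k) (q(k) = (k + k)*(k + 17) = (2*k)*(17 + k) = 2*k*(17 + k))
q(-2) - 10*(-42) = 2*(-2)*(17 - 2) - 10*(-42) = 2*(-2)*15 + 420 = -60 + 420 = 360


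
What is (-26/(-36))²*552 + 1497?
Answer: 48193/27 ≈ 1784.9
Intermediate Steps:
(-26/(-36))²*552 + 1497 = (-26*(-1/36))²*552 + 1497 = (13/18)²*552 + 1497 = (169/324)*552 + 1497 = 7774/27 + 1497 = 48193/27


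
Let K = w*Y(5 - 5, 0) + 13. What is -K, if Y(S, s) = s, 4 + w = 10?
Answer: -13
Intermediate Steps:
w = 6 (w = -4 + 10 = 6)
K = 13 (K = 6*0 + 13 = 0 + 13 = 13)
-K = -1*13 = -13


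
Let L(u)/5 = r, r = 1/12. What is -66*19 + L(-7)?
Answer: -15043/12 ≈ -1253.6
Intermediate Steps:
r = 1/12 ≈ 0.083333
L(u) = 5/12 (L(u) = 5*(1/12) = 5/12)
-66*19 + L(-7) = -66*19 + 5/12 = -1254 + 5/12 = -15043/12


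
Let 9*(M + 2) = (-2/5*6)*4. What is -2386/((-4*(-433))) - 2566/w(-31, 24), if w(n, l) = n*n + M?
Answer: -50474557/12443554 ≈ -4.0563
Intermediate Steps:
M = -46/15 (M = -2 + ((-2/5*6)*4)/9 = -2 + ((-2*⅕*6)*4)/9 = -2 + (-⅖*6*4)/9 = -2 + (-12/5*4)/9 = -2 + (⅑)*(-48/5) = -2 - 16/15 = -46/15 ≈ -3.0667)
w(n, l) = -46/15 + n² (w(n, l) = n*n - 46/15 = n² - 46/15 = -46/15 + n²)
-2386/((-4*(-433))) - 2566/w(-31, 24) = -2386/((-4*(-433))) - 2566/(-46/15 + (-31)²) = -2386/1732 - 2566/(-46/15 + 961) = -2386*1/1732 - 2566/14369/15 = -1193/866 - 2566*15/14369 = -1193/866 - 38490/14369 = -50474557/12443554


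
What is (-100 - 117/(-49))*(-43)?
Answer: 205669/49 ≈ 4197.3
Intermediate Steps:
(-100 - 117/(-49))*(-43) = (-100 - 117*(-1/49))*(-43) = (-100 + 117/49)*(-43) = -4783/49*(-43) = 205669/49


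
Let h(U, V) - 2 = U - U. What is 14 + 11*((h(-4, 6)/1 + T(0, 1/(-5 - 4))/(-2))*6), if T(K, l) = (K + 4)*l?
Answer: 482/3 ≈ 160.67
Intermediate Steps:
h(U, V) = 2 (h(U, V) = 2 + (U - U) = 2 + 0 = 2)
T(K, l) = l*(4 + K) (T(K, l) = (4 + K)*l = l*(4 + K))
14 + 11*((h(-4, 6)/1 + T(0, 1/(-5 - 4))/(-2))*6) = 14 + 11*((2/1 + ((4 + 0)/(-5 - 4))/(-2))*6) = 14 + 11*((2*1 + (4/(-9))*(-½))*6) = 14 + 11*((2 - ⅑*4*(-½))*6) = 14 + 11*((2 - 4/9*(-½))*6) = 14 + 11*((2 + 2/9)*6) = 14 + 11*((20/9)*6) = 14 + 11*(40/3) = 14 + 440/3 = 482/3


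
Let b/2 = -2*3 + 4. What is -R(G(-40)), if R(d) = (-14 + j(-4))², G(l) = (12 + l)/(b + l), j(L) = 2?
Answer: -144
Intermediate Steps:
b = -4 (b = 2*(-2*3 + 4) = 2*(-6 + 4) = 2*(-2) = -4)
G(l) = (12 + l)/(-4 + l)
R(d) = 144 (R(d) = (-14 + 2)² = (-12)² = 144)
-R(G(-40)) = -1*144 = -144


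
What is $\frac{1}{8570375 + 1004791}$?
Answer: $\frac{1}{9575166} \approx 1.0444 \cdot 10^{-7}$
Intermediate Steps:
$\frac{1}{8570375 + 1004791} = \frac{1}{9575166}$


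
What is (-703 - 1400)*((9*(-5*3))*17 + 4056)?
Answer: -3703383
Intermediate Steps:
(-703 - 1400)*((9*(-5*3))*17 + 4056) = -2103*((9*(-15))*17 + 4056) = -2103*(-135*17 + 4056) = -2103*(-2295 + 4056) = -2103*1761 = -3703383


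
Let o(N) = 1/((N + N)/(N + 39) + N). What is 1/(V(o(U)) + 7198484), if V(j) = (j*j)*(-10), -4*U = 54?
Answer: 49005/352761706108 ≈ 1.3892e-7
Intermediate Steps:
U = -27/2 (U = -1/4*54 = -27/2 ≈ -13.500)
o(N) = 1/(N + 2*N/(39 + N)) (o(N) = 1/((2*N)/(39 + N) + N) = 1/(2*N/(39 + N) + N) = 1/(N + 2*N/(39 + N)))
V(j) = -10*j**2 (V(j) = j**2*(-10) = -10*j**2)
1/(V(o(U)) + 7198484) = 1/(-10*4*(39 - 27/2)**2/(729*(41 - 27/2)**2) + 7198484) = 1/(-10*(-2/27*51/2/55/2)**2 + 7198484) = 1/(-10*(-2/27*2/55*51/2)**2 + 7198484) = 1/(-10*(-34/495)**2 + 7198484) = 1/(-10*1156/245025 + 7198484) = 1/(-2312/49005 + 7198484) = 1/(352761706108/49005) = 49005/352761706108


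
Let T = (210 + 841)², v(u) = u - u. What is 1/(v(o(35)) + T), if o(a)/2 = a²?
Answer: 1/1104601 ≈ 9.0530e-7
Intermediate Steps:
o(a) = 2*a²
v(u) = 0
T = 1104601 (T = 1051² = 1104601)
1/(v(o(35)) + T) = 1/(0 + 1104601) = 1/1104601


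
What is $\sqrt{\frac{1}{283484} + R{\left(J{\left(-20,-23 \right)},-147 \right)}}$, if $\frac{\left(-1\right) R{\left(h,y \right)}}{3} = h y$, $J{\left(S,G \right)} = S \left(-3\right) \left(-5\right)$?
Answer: $\frac{i \sqrt{2658012120746329}}{141742} \approx 363.73 i$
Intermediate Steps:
$J{\left(S,G \right)} = 15 S$ ($J{\left(S,G \right)} = - 3 S \left(-5\right) = 15 S$)
$R{\left(h,y \right)} = - 3 h y$
$\sqrt{\frac{1}{283484} + R{\left(J{\left(-20,-23 \right)},-147 \right)}} = \sqrt{\frac{1}{283484} - 3 \cdot 15 \left(-20\right) \left(-147\right)} = \sqrt{\frac{1}{283484} - \left(-900\right) \left(-147\right)} = \sqrt{\frac{1}{283484} - 132300} = \sqrt{- \frac{37504933199}{283484}} = \frac{i \sqrt{2658012120746329}}{141742}$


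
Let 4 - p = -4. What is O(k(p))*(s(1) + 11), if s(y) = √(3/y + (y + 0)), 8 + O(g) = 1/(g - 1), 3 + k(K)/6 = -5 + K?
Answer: -117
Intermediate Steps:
p = 8 (p = 4 - 1*(-4) = 4 + 4 = 8)
k(K) = -48 + 6*K (k(K) = -18 + 6*(-5 + K) = -18 + (-30 + 6*K) = -48 + 6*K)
O(g) = -8 + 1/(-1 + g) (O(g) = -8 + 1/(g - 1) = -8 + 1/(-1 + g))
s(y) = √(y + 3/y) (s(y) = √(3/y + y) = √(y + 3/y))
O(k(p))*(s(1) + 11) = ((9 - 8*(-48 + 6*8))/(-1 + (-48 + 6*8)))*(√(1 + 3/1) + 11) = ((9 - 8*(-48 + 48))/(-1 + (-48 + 48)))*(√(1 + 3*1) + 11) = ((9 - 8*0)/(-1 + 0))*(√(1 + 3) + 11) = ((9 + 0)/(-1))*(√4 + 11) = (-1*9)*(2 + 11) = -9*13 = -117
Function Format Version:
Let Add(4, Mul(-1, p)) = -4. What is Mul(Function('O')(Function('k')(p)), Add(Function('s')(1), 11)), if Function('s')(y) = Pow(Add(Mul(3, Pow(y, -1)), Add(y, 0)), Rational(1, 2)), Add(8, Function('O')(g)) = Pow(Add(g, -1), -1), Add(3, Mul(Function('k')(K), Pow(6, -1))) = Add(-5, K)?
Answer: -117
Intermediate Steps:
p = 8 (p = Add(4, Mul(-1, -4)) = Add(4, 4) = 8)
Function('k')(K) = Add(-48, Mul(6, K)) (Function('k')(K) = Add(-18, Mul(6, Add(-5, K))) = Add(-18, Add(-30, Mul(6, K))) = Add(-48, Mul(6, K)))
Function('O')(g) = Add(-8, Pow(Add(-1, g), -1)) (Function('O')(g) = Add(-8, Pow(Add(g, -1), -1)) = Add(-8, Pow(Add(-1, g), -1)))
Function('s')(y) = Pow(Add(y, Mul(3, Pow(y, -1))), Rational(1, 2)) (Function('s')(y) = Pow(Add(Mul(3, Pow(y, -1)), y), Rational(1, 2)) = Pow(Add(y, Mul(3, Pow(y, -1))), Rational(1, 2)))
Mul(Function('O')(Function('k')(p)), Add(Function('s')(1), 11)) = Mul(Mul(Pow(Add(-1, Add(-48, Mul(6, 8))), -1), Add(9, Mul(-8, Add(-48, Mul(6, 8))))), Add(Pow(Add(1, Mul(3, Pow(1, -1))), Rational(1, 2)), 11)) = Mul(Mul(Pow(Add(-1, Add(-48, 48)), -1), Add(9, Mul(-8, Add(-48, 48)))), Add(Pow(Add(1, Mul(3, 1)), Rational(1, 2)), 11)) = Mul(Mul(Pow(Add(-1, 0), -1), Add(9, Mul(-8, 0))), Add(Pow(Add(1, 3), Rational(1, 2)), 11)) = Mul(Mul(Pow(-1, -1), Add(9, 0)), Add(Pow(4, Rational(1, 2)), 11)) = Mul(Mul(-1, 9), Add(2, 11)) = Mul(-9, 13) = -117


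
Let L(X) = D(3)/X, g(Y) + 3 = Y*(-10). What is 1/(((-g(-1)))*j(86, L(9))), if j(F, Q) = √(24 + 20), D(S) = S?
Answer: -√11/154 ≈ -0.021537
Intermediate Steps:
g(Y) = -3 - 10*Y (g(Y) = -3 + Y*(-10) = -3 - 10*Y)
L(X) = 3/X
j(F, Q) = 2*√11 (j(F, Q) = √44 = 2*√11)
1/(((-g(-1)))*j(86, L(9))) = 1/(((-(-3 - 10*(-1))))*((2*√11))) = (√11/22)/((-(-3 + 10))) = (√11/22)/((-1*7)) = (√11/22)/(-7) = -√11/154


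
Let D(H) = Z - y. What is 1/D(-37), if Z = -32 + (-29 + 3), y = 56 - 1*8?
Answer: -1/106 ≈ -0.0094340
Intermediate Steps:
y = 48 (y = 56 - 8 = 48)
Z = -58 (Z = -32 - 26 = -58)
D(H) = -106 (D(H) = -58 - 1*48 = -58 - 48 = -106)
1/D(-37) = 1/(-106) = -1/106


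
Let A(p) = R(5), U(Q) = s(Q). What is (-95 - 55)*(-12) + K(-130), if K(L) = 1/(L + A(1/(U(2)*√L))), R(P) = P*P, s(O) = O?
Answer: 188999/105 ≈ 1800.0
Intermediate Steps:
U(Q) = Q
R(P) = P²
A(p) = 25 (A(p) = 5² = 25)
K(L) = 1/(25 + L) (K(L) = 1/(L + 25) = 1/(25 + L))
(-95 - 55)*(-12) + K(-130) = (-95 - 55)*(-12) + 1/(25 - 130) = -150*(-12) + 1/(-105) = 1800 - 1/105 = 188999/105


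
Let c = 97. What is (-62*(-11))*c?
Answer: 66154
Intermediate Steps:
(-62*(-11))*c = -62*(-11)*97 = 682*97 = 66154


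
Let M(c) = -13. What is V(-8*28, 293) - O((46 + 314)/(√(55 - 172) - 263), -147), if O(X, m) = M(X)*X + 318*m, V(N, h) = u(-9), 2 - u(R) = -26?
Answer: 1619776262/34643 - 7020*I*√13/34643 ≈ 46756.0 - 0.73062*I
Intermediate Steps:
u(R) = 28 (u(R) = 2 - 1*(-26) = 2 + 26 = 28)
V(N, h) = 28
O(X, m) = -13*X + 318*m
V(-8*28, 293) - O((46 + 314)/(√(55 - 172) - 263), -147) = 28 - (-13*(46 + 314)/(√(55 - 172) - 263) + 318*(-147)) = 28 - (-4680/(√(-117) - 263) - 46746) = 28 - (-4680/(3*I*√13 - 263) - 46746) = 28 - (-4680/(-263 + 3*I*√13) - 46746) = 28 - (-46746 - 4680/(-263 + 3*I*√13)) = 28 + (46746 + 4680/(-263 + 3*I*√13)) = 46774 + 4680/(-263 + 3*I*√13)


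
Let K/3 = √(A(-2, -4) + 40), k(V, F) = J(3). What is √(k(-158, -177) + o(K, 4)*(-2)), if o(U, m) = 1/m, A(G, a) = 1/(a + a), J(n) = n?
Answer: √10/2 ≈ 1.5811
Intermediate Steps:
k(V, F) = 3
A(G, a) = 1/(2*a)
K = 3*√638/4 (K = 3*√((½)/(-4) + 40) = 3*√((½)*(-¼) + 40) = 3*√(-⅛ + 40) = 3*√(319/8) = 3*(√638/4) = 3*√638/4 ≈ 18.944)
√(k(-158, -177) + o(K, 4)*(-2)) = √(3 - 2/4) = √(3 + (¼)*(-2)) = √(3 - ½) = √(5/2) = √10/2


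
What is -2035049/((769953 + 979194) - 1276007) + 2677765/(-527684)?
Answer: -292602566077/31208550970 ≈ -9.3757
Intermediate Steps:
-2035049/((769953 + 979194) - 1276007) + 2677765/(-527684) = -2035049/(1749147 - 1276007) + 2677765*(-1/527684) = -2035049/473140 - 2677765/527684 = -292602566077/31208550970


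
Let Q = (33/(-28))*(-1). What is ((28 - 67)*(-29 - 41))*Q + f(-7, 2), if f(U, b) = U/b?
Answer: 3214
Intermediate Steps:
Q = 33/28 (Q = (33*(-1/28))*(-1) = -33/28*(-1) = 33/28 ≈ 1.1786)
((28 - 67)*(-29 - 41))*Q + f(-7, 2) = ((28 - 67)*(-29 - 41))*(33/28) - 7/2 = -39*(-70)*(33/28) - 7*½ = 2730*(33/28) - 7/2 = 6435/2 - 7/2 = 3214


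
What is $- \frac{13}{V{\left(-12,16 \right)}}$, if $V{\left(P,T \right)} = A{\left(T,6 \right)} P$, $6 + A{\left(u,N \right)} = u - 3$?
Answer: $\frac{13}{84} \approx 0.15476$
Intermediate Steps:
$A{\left(u,N \right)} = -9 + u$ ($A{\left(u,N \right)} = -6 + \left(u - 3\right) = -6 + \left(-3 + u\right) = -9 + u$)
$V{\left(P,T \right)} = P \left(-9 + T\right)$ ($V{\left(P,T \right)} = \left(-9 + T\right) P = P \left(-9 + T\right)$)
$- \frac{13}{V{\left(-12,16 \right)}} = - \frac{13}{\left(-12\right) \left(-9 + 16\right)} = - \frac{13}{\left(-12\right) 7} = - \frac{13}{-84} = \left(-13\right) \left(- \frac{1}{84}\right) = \frac{13}{84}$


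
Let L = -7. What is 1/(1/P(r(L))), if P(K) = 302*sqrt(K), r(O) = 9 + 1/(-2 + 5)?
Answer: 604*sqrt(21)/3 ≈ 922.63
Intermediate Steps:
r(O) = 28/3 (r(O) = 9 + 1/3 = 28/3)
1/(1/P(r(L))) = 1/(1/(302*sqrt(28/3))) = 1/(1/(302*(2*sqrt(21)/3))) = 1/(1/(604*sqrt(21)/3)) = 1/(sqrt(21)/4228) = 604*sqrt(21)/3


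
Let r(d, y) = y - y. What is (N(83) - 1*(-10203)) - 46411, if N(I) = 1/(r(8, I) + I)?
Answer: -3005263/83 ≈ -36208.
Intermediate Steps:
r(d, y) = 0
N(I) = 1/I (N(I) = 1/(0 + I) = 1/I)
(N(83) - 1*(-10203)) - 46411 = (1/83 - 1*(-10203)) - 46411 = (1/83 + 10203) - 46411 = 846850/83 - 46411 = -3005263/83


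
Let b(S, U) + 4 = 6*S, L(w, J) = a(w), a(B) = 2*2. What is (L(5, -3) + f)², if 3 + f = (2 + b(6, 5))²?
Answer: 1338649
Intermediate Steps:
a(B) = 4
L(w, J) = 4
b(S, U) = -4 + 6*S
f = 1153 (f = -3 + (2 + (-4 + 6*6))² = -3 + (2 + (-4 + 36))² = -3 + (2 + 32)² = -3 + 34² = -3 + 1156 = 1153)
(L(5, -3) + f)² = (4 + 1153)² = 1157² = 1338649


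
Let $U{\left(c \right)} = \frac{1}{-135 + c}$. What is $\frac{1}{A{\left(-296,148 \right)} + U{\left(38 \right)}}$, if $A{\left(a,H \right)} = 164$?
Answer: $\frac{97}{15907} \approx 0.0060979$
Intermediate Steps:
$\frac{1}{A{\left(-296,148 \right)} + U{\left(38 \right)}} = \frac{1}{164 + \frac{1}{-135 + 38}} = \frac{1}{164 + \frac{1}{-97}} = \frac{1}{164 - \frac{1}{97}} = \frac{1}{\frac{15907}{97}} = \frac{97}{15907}$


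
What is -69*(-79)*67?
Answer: 365217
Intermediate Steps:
-69*(-79)*67 = 5451*67 = 365217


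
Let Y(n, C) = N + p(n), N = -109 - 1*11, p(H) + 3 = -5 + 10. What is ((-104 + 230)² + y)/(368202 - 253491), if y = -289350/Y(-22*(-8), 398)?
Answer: 360453/2255983 ≈ 0.15978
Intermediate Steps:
p(H) = 2 (p(H) = -3 + (-5 + 10) = -3 + 5 = 2)
N = -120 (N = -109 - 11 = -120)
Y(n, C) = -118 (Y(n, C) = -120 + 2 = -118)
y = 144675/59 (y = -289350/(-118) = -289350*(-1/118) = 144675/59 ≈ 2452.1)
((-104 + 230)² + y)/(368202 - 253491) = ((-104 + 230)² + 144675/59)/(368202 - 253491) = (126² + 144675/59)/114711 = (15876 + 144675/59)*(1/114711) = (1081359/59)*(1/114711) = 360453/2255983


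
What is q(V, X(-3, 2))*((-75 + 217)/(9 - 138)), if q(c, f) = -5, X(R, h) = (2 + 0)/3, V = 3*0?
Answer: 710/129 ≈ 5.5039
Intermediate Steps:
V = 0
X(R, h) = ⅔ (X(R, h) = 2*(⅓) = ⅔)
q(V, X(-3, 2))*((-75 + 217)/(9 - 138)) = -5*(-75 + 217)/(9 - 138) = -710/(-129) = -710*(-1)/129 = -5*(-142/129) = 710/129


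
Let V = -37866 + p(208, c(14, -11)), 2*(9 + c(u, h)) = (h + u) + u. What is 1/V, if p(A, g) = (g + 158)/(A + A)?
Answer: -832/31504197 ≈ -2.6409e-5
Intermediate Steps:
c(u, h) = -9 + u + h/2 (c(u, h) = -9 + ((h + u) + u)/2 = -9 + (h + 2*u)/2 = -9 + (u + h/2) = -9 + u + h/2)
p(A, g) = (158 + g)/(2*A) (p(A, g) = (158 + g)/((2*A)) = (158 + g)*(1/(2*A)) = (158 + g)/(2*A))
V = -31504197/832 (V = -37866 + (1/2)*(158 + (-9 + 14 + (1/2)*(-11)))/208 = -37866 + (1/2)*(1/208)*(158 + (-9 + 14 - 11/2)) = -37866 + (1/2)*(1/208)*(158 - 1/2) = -37866 + (1/2)*(1/208)*(315/2) = -37866 + 315/832 = -31504197/832 ≈ -37866.)
1/V = 1/(-31504197/832) = -832/31504197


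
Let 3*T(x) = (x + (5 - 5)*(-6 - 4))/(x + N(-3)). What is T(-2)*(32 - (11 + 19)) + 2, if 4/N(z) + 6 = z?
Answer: 28/11 ≈ 2.5455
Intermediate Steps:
N(z) = 4/(-6 + z)
T(x) = x/(3*(-4/9 + x)) (T(x) = ((x + (5 - 5)*(-6 - 4))/(x + 4/(-6 - 3)))/3 = ((x + 0*(-10))/(x + 4/(-9)))/3 = ((x + 0)/(x + 4*(-⅑)))/3 = (x/(x - 4/9))/3 = (x/(-4/9 + x))/3 = x/(3*(-4/9 + x)))
T(-2)*(32 - (11 + 19)) + 2 = (3*(-2)/(-4 + 9*(-2)))*(32 - (11 + 19)) + 2 = (3*(-2)/(-4 - 18))*(32 - 1*30) + 2 = (3*(-2)/(-22))*(32 - 30) + 2 = (3*(-2)*(-1/22))*2 + 2 = (3/11)*2 + 2 = 6/11 + 2 = 28/11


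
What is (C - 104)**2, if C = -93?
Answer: 38809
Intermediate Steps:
(C - 104)**2 = (-93 - 104)**2 = (-197)**2 = 38809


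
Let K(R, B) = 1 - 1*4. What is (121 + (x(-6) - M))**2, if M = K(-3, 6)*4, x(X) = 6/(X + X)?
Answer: 70225/4 ≈ 17556.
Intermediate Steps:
K(R, B) = -3 (K(R, B) = 1 - 4 = -3)
x(X) = 3/X (x(X) = 6/((2*X)) = 6*(1/(2*X)) = 3/X)
M = -12 (M = -3*4 = -12)
(121 + (x(-6) - M))**2 = (121 + (3/(-6) - 1*(-12)))**2 = (121 + (3*(-1/6) + 12))**2 = (121 + (-1/2 + 12))**2 = (121 + 23/2)**2 = (265/2)**2 = 70225/4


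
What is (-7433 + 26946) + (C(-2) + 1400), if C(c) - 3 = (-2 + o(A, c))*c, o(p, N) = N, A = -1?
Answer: 20924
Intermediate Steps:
C(c) = 3 + c*(-2 + c) (C(c) = 3 + (-2 + c)*c = 3 + c*(-2 + c))
(-7433 + 26946) + (C(-2) + 1400) = (-7433 + 26946) + ((3 + (-2)² - 2*(-2)) + 1400) = 19513 + ((3 + 4 + 4) + 1400) = 19513 + (11 + 1400) = 19513 + 1411 = 20924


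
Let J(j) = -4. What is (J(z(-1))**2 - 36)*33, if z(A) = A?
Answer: -660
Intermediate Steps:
(J(z(-1))**2 - 36)*33 = ((-4)**2 - 36)*33 = (16 - 36)*33 = -20*33 = -660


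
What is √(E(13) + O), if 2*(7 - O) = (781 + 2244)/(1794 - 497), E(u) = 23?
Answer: √194018230/2594 ≈ 5.3697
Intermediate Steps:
O = 15133/2594 (O = 7 - (781 + 2244)/(2*(1794 - 497)) = 7 - 3025/(2*1297) = 7 - ½*3025/1297 = 7 - 3025/2594 = 15133/2594 ≈ 5.8338)
√(E(13) + O) = √(23 + 15133/2594) = √(74795/2594) = √194018230/2594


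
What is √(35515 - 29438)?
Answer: √6077 ≈ 77.955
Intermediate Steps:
√(35515 - 29438) = √6077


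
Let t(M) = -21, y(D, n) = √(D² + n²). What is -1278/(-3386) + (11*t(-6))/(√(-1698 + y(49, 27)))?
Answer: 639/1693 + 231*I/√(1698 - √3130) ≈ 0.37744 + 5.7006*I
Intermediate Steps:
-1278/(-3386) + (11*t(-6))/(√(-1698 + y(49, 27))) = -1278/(-3386) + (11*(-21))/(√(-1698 + √(49² + 27²))) = -1278*(-1/3386) - 231/√(-1698 + √(2401 + 729)) = 639/1693 - 231/√(-1698 + √3130)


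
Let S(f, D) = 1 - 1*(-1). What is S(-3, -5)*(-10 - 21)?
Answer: -62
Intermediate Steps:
S(f, D) = 2 (S(f, D) = 1 + 1 = 2)
S(-3, -5)*(-10 - 21) = 2*(-10 - 21) = 2*(-31) = -62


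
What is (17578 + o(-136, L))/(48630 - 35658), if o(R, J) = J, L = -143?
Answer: 17435/12972 ≈ 1.3440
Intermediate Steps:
(17578 + o(-136, L))/(48630 - 35658) = (17578 - 143)/(48630 - 35658) = 17435/12972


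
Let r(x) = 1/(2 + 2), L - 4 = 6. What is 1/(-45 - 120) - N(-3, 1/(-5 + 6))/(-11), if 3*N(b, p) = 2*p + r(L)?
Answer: 41/660 ≈ 0.062121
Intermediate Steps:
L = 10 (L = 4 + 6 = 10)
r(x) = ¼ (r(x) = 1/4 = ¼)
N(b, p) = 1/12 + 2*p/3 (N(b, p) = (2*p + ¼)/3 = (¼ + 2*p)/3 = 1/12 + 2*p/3)
1/(-45 - 120) - N(-3, 1/(-5 + 6))/(-11) = 1/(-45 - 120) - (1/12 + 2/(3*(-5 + 6)))/(-11) = 1/(-165) - (1/12 + (⅔)/1)*(-1)/11 = -1/165 - (1/12 + (⅔)*1)*(-1)/11 = -1/165 - (1/12 + ⅔)*(-1)/11 = -1/165 - 3*(-1)/(4*11) = -1/165 - 1*(-3/44) = -1/165 + 3/44 = 41/660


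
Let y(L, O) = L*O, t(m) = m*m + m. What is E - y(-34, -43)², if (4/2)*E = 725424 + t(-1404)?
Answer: -789826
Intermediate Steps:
t(m) = m + m² (t(m) = m² + m = m + m²)
E = 1347618 (E = (725424 - 1404*(1 - 1404))/2 = (725424 - 1404*(-1403))/2 = (725424 + 1969812)/2 = (½)*2695236 = 1347618)
E - y(-34, -43)² = 1347618 - (-34*(-43))² = 1347618 - 1*1462² = 1347618 - 1*2137444 = 1347618 - 2137444 = -789826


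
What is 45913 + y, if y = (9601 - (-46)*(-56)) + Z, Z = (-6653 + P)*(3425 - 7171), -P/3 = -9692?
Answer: -83943620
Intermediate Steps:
P = 29076 (P = -3*(-9692) = 29076)
Z = -83996558 (Z = (-6653 + 29076)*(3425 - 7171) = 22423*(-3746) = -83996558)
y = -83989533 (y = (9601 - (-46)*(-56)) - 83996558 = (9601 - 1*2576) - 83996558 = (9601 - 2576) - 83996558 = 7025 - 83996558 = -83989533)
45913 + y = 45913 - 83989533 = -83943620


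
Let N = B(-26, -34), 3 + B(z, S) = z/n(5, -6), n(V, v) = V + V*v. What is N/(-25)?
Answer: 49/625 ≈ 0.078400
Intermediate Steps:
B(z, S) = -3 - z/25 (B(z, S) = -3 + z/((5*(1 - 6))) = -3 + z/((5*(-5))) = -3 + z/(-25) = -3 + z*(-1/25) = -3 - z/25)
N = -49/25 (N = -3 - 1/25*(-26) = -3 + 26/25 = -49/25 ≈ -1.9600)
N/(-25) = -49/25/(-25) = -49/25*(-1/25) = 49/625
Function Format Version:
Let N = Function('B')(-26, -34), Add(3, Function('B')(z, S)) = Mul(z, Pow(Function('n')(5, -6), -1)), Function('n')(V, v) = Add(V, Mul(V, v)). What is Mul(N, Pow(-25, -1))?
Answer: Rational(49, 625) ≈ 0.078400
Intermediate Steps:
Function('B')(z, S) = Add(-3, Mul(Rational(-1, 25), z)) (Function('B')(z, S) = Add(-3, Mul(z, Pow(Mul(5, Add(1, -6)), -1))) = Add(-3, Mul(z, Pow(Mul(5, -5), -1))) = Add(-3, Mul(z, Pow(-25, -1))) = Add(-3, Mul(z, Rational(-1, 25))) = Add(-3, Mul(Rational(-1, 25), z)))
N = Rational(-49, 25) (N = Add(-3, Mul(Rational(-1, 25), -26)) = Add(-3, Rational(26, 25)) = Rational(-49, 25) ≈ -1.9600)
Mul(N, Pow(-25, -1)) = Mul(Rational(-49, 25), Pow(-25, -1)) = Mul(Rational(-49, 25), Rational(-1, 25)) = Rational(49, 625)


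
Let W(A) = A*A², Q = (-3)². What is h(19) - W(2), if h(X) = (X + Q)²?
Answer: 776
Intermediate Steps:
Q = 9
W(A) = A³
h(X) = (9 + X)² (h(X) = (X + 9)² = (9 + X)²)
h(19) - W(2) = (9 + 19)² - 1*2³ = 28² - 1*8 = 784 - 8 = 776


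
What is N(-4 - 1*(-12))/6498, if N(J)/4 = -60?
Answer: -40/1083 ≈ -0.036934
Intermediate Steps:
N(J) = -240 (N(J) = 4*(-60) = -240)
N(-4 - 1*(-12))/6498 = -240/6498 = -240*1/6498 = -40/1083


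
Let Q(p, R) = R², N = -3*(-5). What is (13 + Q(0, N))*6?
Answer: 1428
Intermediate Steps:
N = 15
(13 + Q(0, N))*6 = (13 + 15²)*6 = (13 + 225)*6 = 238*6 = 1428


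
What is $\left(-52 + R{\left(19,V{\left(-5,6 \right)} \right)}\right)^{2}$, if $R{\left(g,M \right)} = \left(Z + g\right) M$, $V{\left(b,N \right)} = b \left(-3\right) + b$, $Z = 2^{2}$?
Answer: $31684$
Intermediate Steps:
$Z = 4$
$V{\left(b,N \right)} = - 2 b$ ($V{\left(b,N \right)} = - 3 b + b = - 2 b$)
$R{\left(g,M \right)} = M \left(4 + g\right)$ ($R{\left(g,M \right)} = \left(4 + g\right) M = M \left(4 + g\right)$)
$\left(-52 + R{\left(19,V{\left(-5,6 \right)} \right)}\right)^{2} = \left(-52 + \left(-2\right) \left(-5\right) \left(4 + 19\right)\right)^{2} = \left(-52 + 10 \cdot 23\right)^{2} = \left(-52 + 230\right)^{2} = 178^{2} = 31684$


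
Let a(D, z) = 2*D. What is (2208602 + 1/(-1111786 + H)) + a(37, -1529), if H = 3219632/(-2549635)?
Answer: 6260827217332979957/2834651717742 ≈ 2.2087e+6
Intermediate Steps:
H = -3219632/2549635 (H = 3219632*(-1/2549635) = -3219632/2549635 ≈ -1.2628)
(2208602 + 1/(-1111786 + H)) + a(37, -1529) = (2208602 + 1/(-1111786 - 3219632/2549635)) + 2*37 = (2208602 + 1/(-2834651717742/2549635)) + 74 = (2208602 - 2549635/2834651717742) + 74 = 6260617453105867049/2834651717742 + 74 = 6260827217332979957/2834651717742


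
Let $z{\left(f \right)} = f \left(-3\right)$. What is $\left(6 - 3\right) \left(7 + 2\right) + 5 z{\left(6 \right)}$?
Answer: $-63$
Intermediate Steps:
$z{\left(f \right)} = - 3 f$
$\left(6 - 3\right) \left(7 + 2\right) + 5 z{\left(6 \right)} = \left(6 - 3\right) \left(7 + 2\right) + 5 \left(\left(-3\right) 6\right) = 3 \cdot 9 + 5 \left(-18\right) = 27 - 90 = -63$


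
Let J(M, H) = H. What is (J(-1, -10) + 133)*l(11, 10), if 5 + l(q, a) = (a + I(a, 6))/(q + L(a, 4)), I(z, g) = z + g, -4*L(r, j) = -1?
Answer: -4961/15 ≈ -330.73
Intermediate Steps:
L(r, j) = 1/4 (L(r, j) = -1/4*(-1) = 1/4)
I(z, g) = g + z
l(q, a) = -5 + (6 + 2*a)/(1/4 + q) (l(q, a) = -5 + (a + (6 + a))/(q + 1/4) = -5 + (6 + 2*a)/(1/4 + q))
(J(-1, -10) + 133)*l(11, 10) = (-10 + 133)*((19 - 20*11 + 8*10)/(1 + 4*11)) = 123*((19 - 220 + 80)/(1 + 44)) = 123*(-121/45) = -4961/15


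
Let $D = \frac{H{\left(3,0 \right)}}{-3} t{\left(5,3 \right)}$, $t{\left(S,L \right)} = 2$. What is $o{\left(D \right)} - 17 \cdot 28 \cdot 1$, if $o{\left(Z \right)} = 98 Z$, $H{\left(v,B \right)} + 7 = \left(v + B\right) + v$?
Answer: $- \frac{1232}{3} \approx -410.67$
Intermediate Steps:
$H{\left(v,B \right)} = -7 + B + 2 v$ ($H{\left(v,B \right)} = -7 + \left(\left(v + B\right) + v\right) = -7 + \left(\left(B + v\right) + v\right) = -7 + \left(B + 2 v\right) = -7 + B + 2 v$)
$D = \frac{2}{3}$ ($D = \frac{-7 + 0 + 2 \cdot 3}{-3} \cdot 2 = \left(-7 + 0 + 6\right) \left(- \frac{1}{3}\right) 2 = \left(-1\right) \left(- \frac{1}{3}\right) 2 = \frac{1}{3} \cdot 2 = \frac{2}{3} \approx 0.66667$)
$o{\left(D \right)} - 17 \cdot 28 \cdot 1 = 98 \cdot \frac{2}{3} - 17 \cdot 28 \cdot 1 = \frac{196}{3} - 476 \cdot 1 = \frac{196}{3} - 476 = - \frac{1232}{3}$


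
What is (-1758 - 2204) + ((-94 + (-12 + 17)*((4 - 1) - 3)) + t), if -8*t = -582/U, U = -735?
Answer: -3974977/980 ≈ -4056.1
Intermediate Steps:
t = -97/980 (t = -(-291)/(4*(-735)) = -(-291)*(-1)/(4*735) = -⅛*194/245 = -97/980 ≈ -0.098980)
(-1758 - 2204) + ((-94 + (-12 + 17)*((4 - 1) - 3)) + t) = (-1758 - 2204) + ((-94 + (-12 + 17)*((4 - 1) - 3)) - 97/980) = -3962 + ((-94 + 5*(3 - 3)) - 97/980) = -3962 + ((-94 + 5*0) - 97/980) = -3962 + ((-94 + 0) - 97/980) = -3962 + (-94 - 97/980) = -3962 - 92217/980 = -3974977/980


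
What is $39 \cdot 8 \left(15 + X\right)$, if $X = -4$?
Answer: $3432$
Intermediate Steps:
$39 \cdot 8 \left(15 + X\right) = 39 \cdot 8 \left(15 - 4\right) = 312 \cdot 11 = 3432$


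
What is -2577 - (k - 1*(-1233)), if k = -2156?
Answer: -1654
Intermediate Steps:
-2577 - (k - 1*(-1233)) = -2577 - (-2156 - 1*(-1233)) = -2577 - (-2156 + 1233) = -2577 - 1*(-923) = -2577 + 923 = -1654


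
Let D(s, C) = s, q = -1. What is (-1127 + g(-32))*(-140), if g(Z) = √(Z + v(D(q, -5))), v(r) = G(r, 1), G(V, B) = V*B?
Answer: 157780 - 140*I*√33 ≈ 1.5778e+5 - 804.24*I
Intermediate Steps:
G(V, B) = B*V
v(r) = r (v(r) = 1*r = r)
g(Z) = √(-1 + Z) (g(Z) = √(Z - 1) = √(-1 + Z))
(-1127 + g(-32))*(-140) = (-1127 + √(-1 - 32))*(-140) = (-1127 + √(-33))*(-140) = (-1127 + I*√33)*(-140) = 157780 - 140*I*√33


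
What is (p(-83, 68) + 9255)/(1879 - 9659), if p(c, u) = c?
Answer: -2293/1945 ≈ -1.1789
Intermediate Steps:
(p(-83, 68) + 9255)/(1879 - 9659) = (-83 + 9255)/(1879 - 9659) = 9172/(-7780) = 9172*(-1/7780) = -2293/1945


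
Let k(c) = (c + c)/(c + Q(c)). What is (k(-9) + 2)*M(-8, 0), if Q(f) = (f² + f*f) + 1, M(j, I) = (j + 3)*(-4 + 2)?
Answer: 1450/77 ≈ 18.831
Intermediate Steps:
M(j, I) = -6 - 2*j (M(j, I) = (3 + j)*(-2) = -6 - 2*j)
Q(f) = 1 + 2*f² (Q(f) = (f² + f²) + 1 = 2*f² + 1 = 1 + 2*f²)
k(c) = 2*c/(1 + c + 2*c²) (k(c) = (c + c)/(c + (1 + 2*c²)) = (2*c)/(1 + c + 2*c²) = 2*c/(1 + c + 2*c²))
(k(-9) + 2)*M(-8, 0) = (2*(-9)/(1 - 9 + 2*(-9)²) + 2)*(-6 - 2*(-8)) = (2*(-9)/(1 - 9 + 2*81) + 2)*(-6 + 16) = (2*(-9)/(1 - 9 + 162) + 2)*10 = (2*(-9)/154 + 2)*10 = (2*(-9)*(1/154) + 2)*10 = (-9/77 + 2)*10 = (145/77)*10 = 1450/77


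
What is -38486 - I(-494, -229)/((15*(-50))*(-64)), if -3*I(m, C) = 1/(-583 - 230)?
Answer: -4505632992001/117072000 ≈ -38486.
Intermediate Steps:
I(m, C) = 1/2439 (I(m, C) = -1/(3*(-583 - 230)) = -1/3/(-813) = -1/3*(-1/813) = 1/2439)
-38486 - I(-494, -229)/((15*(-50))*(-64)) = -38486 - 1/(2439*((15*(-50))*(-64))) = -38486 - 1/(2439*((-750*(-64)))) = -38486 - 1/(2439*48000) = -38486 - 1*1/117072000 = -38486 - 1/117072000 = -4505632992001/117072000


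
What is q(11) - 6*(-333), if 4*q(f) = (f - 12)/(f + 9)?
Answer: 159839/80 ≈ 1998.0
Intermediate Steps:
q(f) = (-12 + f)/(4*(9 + f)) (q(f) = ((f - 12)/(f + 9))/4 = ((-12 + f)/(9 + f))/4 = (-12 + f)/(4*(9 + f)))
q(11) - 6*(-333) = (-12 + 11)/(4*(9 + 11)) - 6*(-333) = (¼)*(-1)/20 + 1998 = (¼)*(1/20)*(-1) + 1998 = -1/80 + 1998 = 159839/80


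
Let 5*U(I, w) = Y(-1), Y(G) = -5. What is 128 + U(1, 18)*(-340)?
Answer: 468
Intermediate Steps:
U(I, w) = -1 (U(I, w) = (⅕)*(-5) = -1)
128 + U(1, 18)*(-340) = 128 - 1*(-340) = 128 + 340 = 468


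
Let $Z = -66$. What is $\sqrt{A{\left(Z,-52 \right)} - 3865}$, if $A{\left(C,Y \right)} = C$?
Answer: $i \sqrt{3931} \approx 62.698 i$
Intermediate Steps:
$\sqrt{A{\left(Z,-52 \right)} - 3865} = \sqrt{-66 - 3865} = \sqrt{-3931} = i \sqrt{3931}$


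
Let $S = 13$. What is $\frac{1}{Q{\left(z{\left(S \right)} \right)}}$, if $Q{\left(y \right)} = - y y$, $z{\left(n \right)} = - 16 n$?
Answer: $- \frac{1}{43264} \approx -2.3114 \cdot 10^{-5}$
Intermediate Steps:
$Q{\left(y \right)} = - y^{2}$
$\frac{1}{Q{\left(z{\left(S \right)} \right)}} = \frac{1}{\left(-1\right) \left(\left(-16\right) 13\right)^{2}} = \frac{1}{\left(-1\right) \left(-208\right)^{2}} = \frac{1}{\left(-1\right) 43264} = \frac{1}{-43264} = - \frac{1}{43264}$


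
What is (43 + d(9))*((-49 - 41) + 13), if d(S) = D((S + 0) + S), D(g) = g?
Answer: -4697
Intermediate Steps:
d(S) = 2*S (d(S) = (S + 0) + S = S + S = 2*S)
(43 + d(9))*((-49 - 41) + 13) = (43 + 2*9)*((-49 - 41) + 13) = (43 + 18)*(-90 + 13) = 61*(-77) = -4697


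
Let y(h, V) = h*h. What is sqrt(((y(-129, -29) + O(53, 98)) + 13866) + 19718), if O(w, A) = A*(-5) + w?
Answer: 6*sqrt(1383) ≈ 223.13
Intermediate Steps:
O(w, A) = w - 5*A (O(w, A) = -5*A + w = w - 5*A)
y(h, V) = h**2
sqrt(((y(-129, -29) + O(53, 98)) + 13866) + 19718) = sqrt((((-129)**2 + (53 - 5*98)) + 13866) + 19718) = sqrt(((16641 + (53 - 490)) + 13866) + 19718) = sqrt(((16641 - 437) + 13866) + 19718) = sqrt((16204 + 13866) + 19718) = sqrt(30070 + 19718) = sqrt(49788) = 6*sqrt(1383)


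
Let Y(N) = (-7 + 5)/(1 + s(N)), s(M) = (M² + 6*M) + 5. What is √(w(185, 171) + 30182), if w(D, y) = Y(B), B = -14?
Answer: √105063483/59 ≈ 173.73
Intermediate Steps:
s(M) = 5 + M² + 6*M
Y(N) = -2/(6 + N² + 6*N) (Y(N) = (-7 + 5)/(1 + (5 + N² + 6*N)) = -2/(6 + N² + 6*N))
w(D, y) = -1/59 (w(D, y) = -2/(6 + (-14)² + 6*(-14)) = -2/(6 + 196 - 84) = -2/118 = -2*1/118 = -1/59)
√(w(185, 171) + 30182) = √(-1/59 + 30182) = √(1780737/59) = √105063483/59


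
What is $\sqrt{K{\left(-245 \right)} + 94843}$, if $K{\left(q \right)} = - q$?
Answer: $4 \sqrt{5943} \approx 308.36$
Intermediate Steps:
$\sqrt{K{\left(-245 \right)} + 94843} = \sqrt{\left(-1\right) \left(-245\right) + 94843} = \sqrt{245 + 94843} = \sqrt{95088} = 4 \sqrt{5943}$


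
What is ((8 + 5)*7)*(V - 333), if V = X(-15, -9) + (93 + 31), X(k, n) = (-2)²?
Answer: -18655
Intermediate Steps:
X(k, n) = 4
V = 128 (V = 4 + (93 + 31) = 4 + 124 = 128)
((8 + 5)*7)*(V - 333) = ((8 + 5)*7)*(128 - 333) = (13*7)*(-205) = 91*(-205) = -18655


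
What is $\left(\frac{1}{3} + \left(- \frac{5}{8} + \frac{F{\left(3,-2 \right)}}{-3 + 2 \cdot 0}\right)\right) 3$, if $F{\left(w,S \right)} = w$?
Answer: $- \frac{31}{8} \approx -3.875$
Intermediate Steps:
$\left(\frac{1}{3} + \left(- \frac{5}{8} + \frac{F{\left(3,-2 \right)}}{-3 + 2 \cdot 0}\right)\right) 3 = \left(\frac{1}{3} + \left(- \frac{5}{8} + \frac{3}{-3 + 2 \cdot 0}\right)\right) 3 = \left(\frac{1}{3} + \left(\left(-5\right) \frac{1}{8} + \frac{3}{-3 + 0}\right)\right) 3 = \left(\frac{1}{3} + \left(- \frac{5}{8} + \frac{3}{-3}\right)\right) 3 = \left(\frac{1}{3} + \left(- \frac{5}{8} + 3 \left(- \frac{1}{3}\right)\right)\right) 3 = \left(\frac{1}{3} - \frac{13}{8}\right) 3 = \left(- \frac{31}{24}\right) 3 = - \frac{31}{8}$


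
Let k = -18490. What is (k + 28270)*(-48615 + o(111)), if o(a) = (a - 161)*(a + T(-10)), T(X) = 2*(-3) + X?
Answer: -521909700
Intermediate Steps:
T(X) = -6 + X
o(a) = (-161 + a)*(-16 + a) (o(a) = (a - 161)*(a + (-6 - 10)) = (-161 + a)*(a - 16) = (-161 + a)*(-16 + a))
(k + 28270)*(-48615 + o(111)) = (-18490 + 28270)*(-48615 + (2576 + 111**2 - 177*111)) = 9780*(-48615 + (2576 + 12321 - 19647)) = 9780*(-48615 - 4750) = 9780*(-53365) = -521909700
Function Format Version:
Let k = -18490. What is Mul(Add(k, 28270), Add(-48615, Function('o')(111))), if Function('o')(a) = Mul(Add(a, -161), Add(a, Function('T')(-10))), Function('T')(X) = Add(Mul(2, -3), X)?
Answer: -521909700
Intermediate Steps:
Function('T')(X) = Add(-6, X)
Function('o')(a) = Mul(Add(-161, a), Add(-16, a)) (Function('o')(a) = Mul(Add(a, -161), Add(a, Add(-6, -10))) = Mul(Add(-161, a), Add(a, -16)) = Mul(Add(-161, a), Add(-16, a)))
Mul(Add(k, 28270), Add(-48615, Function('o')(111))) = Mul(Add(-18490, 28270), Add(-48615, Add(2576, Pow(111, 2), Mul(-177, 111)))) = Mul(9780, Add(-48615, Add(2576, 12321, -19647))) = Mul(9780, Add(-48615, -4750)) = Mul(9780, -53365) = -521909700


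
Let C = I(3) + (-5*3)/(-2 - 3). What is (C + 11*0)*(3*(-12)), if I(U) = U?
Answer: -216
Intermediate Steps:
C = 6 (C = 3 + (-5*3)/(-2 - 3) = 3 - 15/(-5) = 3 - 1/5*(-15) = 3 + 3 = 6)
(C + 11*0)*(3*(-12)) = (6 + 11*0)*(3*(-12)) = (6 + 0)*(-36) = 6*(-36) = -216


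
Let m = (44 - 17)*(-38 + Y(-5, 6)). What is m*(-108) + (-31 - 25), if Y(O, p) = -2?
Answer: 116584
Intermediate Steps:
m = -1080 (m = (44 - 17)*(-38 - 2) = 27*(-40) = -1080)
m*(-108) + (-31 - 25) = -1080*(-108) + (-31 - 25) = 116640 - 56 = 116584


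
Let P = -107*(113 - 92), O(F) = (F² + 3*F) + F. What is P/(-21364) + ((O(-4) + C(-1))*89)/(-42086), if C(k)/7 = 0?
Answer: 321/3052 ≈ 0.10518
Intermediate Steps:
C(k) = 0 (C(k) = 7*0 = 0)
O(F) = F² + 4*F
P = -2247 (P = -107*21 = -2247)
P/(-21364) + ((O(-4) + C(-1))*89)/(-42086) = -2247/(-21364) + ((-4*(4 - 4) + 0)*89)/(-42086) = -2247*(-1/21364) + ((-4*0 + 0)*89)*(-1/42086) = 321/3052 + ((0 + 0)*89)*(-1/42086) = 321/3052 + (0*89)*(-1/42086) = 321/3052 + 0*(-1/42086) = 321/3052 + 0 = 321/3052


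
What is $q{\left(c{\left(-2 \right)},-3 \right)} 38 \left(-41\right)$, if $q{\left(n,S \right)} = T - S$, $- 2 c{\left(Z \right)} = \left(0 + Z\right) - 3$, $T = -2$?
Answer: $-1558$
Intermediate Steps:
$c{\left(Z \right)} = \frac{3}{2} - \frac{Z}{2}$ ($c{\left(Z \right)} = - \frac{\left(0 + Z\right) - 3}{2} = - \frac{Z - 3}{2} = - \frac{-3 + Z}{2} = \frac{3}{2} - \frac{Z}{2}$)
$q{\left(n,S \right)} = -2 - S$
$q{\left(c{\left(-2 \right)},-3 \right)} 38 \left(-41\right) = \left(-2 - -3\right) 38 \left(-41\right) = \left(-2 + 3\right) 38 \left(-41\right) = 1 \cdot 38 \left(-41\right) = 38 \left(-41\right) = -1558$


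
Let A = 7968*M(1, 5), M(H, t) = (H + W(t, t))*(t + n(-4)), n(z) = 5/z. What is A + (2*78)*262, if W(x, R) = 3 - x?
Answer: 10992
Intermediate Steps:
M(H, t) = (-5/4 + t)*(3 + H - t) (M(H, t) = (H + (3 - t))*(t + 5/(-4)) = (3 + H - t)*(t + 5*(-¼)) = (3 + H - t)*(t - 5/4) = (3 + H - t)*(-5/4 + t) = (-5/4 + t)*(3 + H - t))
A = -29880 (A = 7968*(-15/4 - 1*5² - 5/4*1 + (17/4)*5 + 1*5) = 7968*(-15/4 - 1*25 - 5/4 + 85/4 + 5) = 7968*(-15/4 - 25 - 5/4 + 85/4 + 5) = 7968*(-15/4) = -29880)
A + (2*78)*262 = -29880 + (2*78)*262 = -29880 + 156*262 = -29880 + 40872 = 10992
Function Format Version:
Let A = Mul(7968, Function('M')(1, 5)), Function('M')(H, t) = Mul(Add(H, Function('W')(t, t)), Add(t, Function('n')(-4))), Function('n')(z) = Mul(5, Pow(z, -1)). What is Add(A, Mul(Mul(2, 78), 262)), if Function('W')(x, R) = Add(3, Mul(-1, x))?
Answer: 10992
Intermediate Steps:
Function('M')(H, t) = Mul(Add(Rational(-5, 4), t), Add(3, H, Mul(-1, t))) (Function('M')(H, t) = Mul(Add(H, Add(3, Mul(-1, t))), Add(t, Mul(5, Pow(-4, -1)))) = Mul(Add(3, H, Mul(-1, t)), Add(t, Mul(5, Rational(-1, 4)))) = Mul(Add(3, H, Mul(-1, t)), Add(t, Rational(-5, 4))) = Mul(Add(3, H, Mul(-1, t)), Add(Rational(-5, 4), t)) = Mul(Add(Rational(-5, 4), t), Add(3, H, Mul(-1, t))))
A = -29880 (A = Mul(7968, Add(Rational(-15, 4), Mul(-1, Pow(5, 2)), Mul(Rational(-5, 4), 1), Mul(Rational(17, 4), 5), Mul(1, 5))) = Mul(7968, Add(Rational(-15, 4), Mul(-1, 25), Rational(-5, 4), Rational(85, 4), 5)) = Mul(7968, Add(Rational(-15, 4), -25, Rational(-5, 4), Rational(85, 4), 5)) = Mul(7968, Rational(-15, 4)) = -29880)
Add(A, Mul(Mul(2, 78), 262)) = Add(-29880, Mul(Mul(2, 78), 262)) = Add(-29880, Mul(156, 262)) = Add(-29880, 40872) = 10992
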